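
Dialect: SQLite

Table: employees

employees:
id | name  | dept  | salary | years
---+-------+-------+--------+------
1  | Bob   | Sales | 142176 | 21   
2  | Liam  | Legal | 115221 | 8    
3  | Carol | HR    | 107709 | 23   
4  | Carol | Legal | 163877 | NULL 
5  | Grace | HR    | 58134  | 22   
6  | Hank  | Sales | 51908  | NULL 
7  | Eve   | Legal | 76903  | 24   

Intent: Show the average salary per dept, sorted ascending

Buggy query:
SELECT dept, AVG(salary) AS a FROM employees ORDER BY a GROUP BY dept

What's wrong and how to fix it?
Bug: ORDER BY appears before GROUP BY; SQL clause order requires GROUP BY first

Fix: Move ORDER BY to the end, after GROUP BY

Corrected query:
SELECT dept, AVG(salary) AS a FROM employees GROUP BY dept ORDER BY a

Result:
dept  | a      
------+--------
HR    | 82921.5
Sales | 97042  
Legal | 118667 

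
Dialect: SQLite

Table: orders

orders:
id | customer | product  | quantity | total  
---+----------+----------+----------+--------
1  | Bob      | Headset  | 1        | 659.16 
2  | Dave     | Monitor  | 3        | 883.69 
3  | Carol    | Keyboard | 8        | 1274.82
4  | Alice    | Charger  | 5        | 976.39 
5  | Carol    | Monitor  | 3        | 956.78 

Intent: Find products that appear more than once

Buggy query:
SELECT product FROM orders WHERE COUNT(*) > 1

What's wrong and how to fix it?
Bug: COUNT(*) is an aggregate and cannot be used in WHERE

Fix: Group first, then use HAVING for the count condition

Corrected query:
SELECT product FROM orders GROUP BY product HAVING COUNT(*) > 1

Result:
product
-------
Monitor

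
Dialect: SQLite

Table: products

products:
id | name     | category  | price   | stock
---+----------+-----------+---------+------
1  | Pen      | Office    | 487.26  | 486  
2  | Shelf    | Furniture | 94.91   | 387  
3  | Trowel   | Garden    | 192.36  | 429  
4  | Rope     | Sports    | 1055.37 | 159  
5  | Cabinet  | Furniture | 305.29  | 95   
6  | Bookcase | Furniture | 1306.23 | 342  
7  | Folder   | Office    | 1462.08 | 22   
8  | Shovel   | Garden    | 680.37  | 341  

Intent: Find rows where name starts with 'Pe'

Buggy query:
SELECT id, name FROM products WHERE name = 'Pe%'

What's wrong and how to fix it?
Bug: '=' compares the literal string including the % character; pattern matching needs LIKE

Fix: Replace '=' with LIKE so 'Pe%' is treated as a pattern

Corrected query:
SELECT id, name FROM products WHERE name LIKE 'Pe%'

Result:
id | name
---+-----
1  | Pen 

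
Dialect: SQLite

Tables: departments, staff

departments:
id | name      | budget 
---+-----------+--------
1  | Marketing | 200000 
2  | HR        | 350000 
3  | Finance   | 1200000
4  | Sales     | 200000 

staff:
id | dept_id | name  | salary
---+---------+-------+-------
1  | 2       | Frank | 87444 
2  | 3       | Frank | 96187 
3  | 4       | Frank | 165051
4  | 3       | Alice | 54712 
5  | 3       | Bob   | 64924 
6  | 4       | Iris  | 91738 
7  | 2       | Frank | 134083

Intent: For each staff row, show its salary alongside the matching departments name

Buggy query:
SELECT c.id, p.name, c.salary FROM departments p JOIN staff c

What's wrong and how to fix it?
Bug: Missing join condition: each staff row is matched to all departments rows instead of just its own

Fix: Specify the join condition linking the foreign key to the parent id

Corrected query:
SELECT c.id, p.name, c.salary FROM departments p JOIN staff c ON c.dept_id = p.id

Result:
id | name    | salary
---+---------+-------
1  | HR      | 87444 
2  | Finance | 96187 
3  | Sales   | 165051
4  | Finance | 54712 
5  | Finance | 64924 
6  | Sales   | 91738 
7  | HR      | 134083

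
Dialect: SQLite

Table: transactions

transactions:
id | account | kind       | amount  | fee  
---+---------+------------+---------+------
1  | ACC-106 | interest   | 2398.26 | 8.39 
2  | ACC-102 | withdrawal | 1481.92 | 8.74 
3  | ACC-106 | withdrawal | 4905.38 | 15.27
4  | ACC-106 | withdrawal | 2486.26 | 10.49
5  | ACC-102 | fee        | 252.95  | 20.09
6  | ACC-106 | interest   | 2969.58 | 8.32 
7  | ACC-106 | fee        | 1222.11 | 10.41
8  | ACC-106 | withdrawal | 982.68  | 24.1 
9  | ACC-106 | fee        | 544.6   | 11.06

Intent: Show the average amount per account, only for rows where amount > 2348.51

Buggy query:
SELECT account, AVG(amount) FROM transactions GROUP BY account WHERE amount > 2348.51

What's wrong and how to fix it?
Bug: WHERE cannot follow GROUP BY

Fix: Move the WHERE clause before GROUP BY

Corrected query:
SELECT account, AVG(amount) FROM transactions WHERE amount > 2348.51 GROUP BY account

Result:
account | AVG(amount)
--------+------------
ACC-106 | 3189.87    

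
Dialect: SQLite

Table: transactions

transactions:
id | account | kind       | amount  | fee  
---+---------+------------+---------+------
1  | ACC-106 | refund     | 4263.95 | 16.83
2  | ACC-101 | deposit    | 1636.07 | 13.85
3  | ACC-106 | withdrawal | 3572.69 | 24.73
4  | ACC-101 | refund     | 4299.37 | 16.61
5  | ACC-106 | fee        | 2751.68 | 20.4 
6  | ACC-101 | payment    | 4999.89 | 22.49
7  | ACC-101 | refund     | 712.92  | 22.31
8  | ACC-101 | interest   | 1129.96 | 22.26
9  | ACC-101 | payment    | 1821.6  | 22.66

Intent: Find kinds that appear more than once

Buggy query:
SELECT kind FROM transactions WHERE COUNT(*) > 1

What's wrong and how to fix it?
Bug: COUNT(*) is an aggregate and cannot be used in WHERE

Fix: GROUP BY kind, then filter groups with HAVING COUNT(*) > 1

Corrected query:
SELECT kind FROM transactions GROUP BY kind HAVING COUNT(*) > 1

Result:
kind   
-------
payment
refund 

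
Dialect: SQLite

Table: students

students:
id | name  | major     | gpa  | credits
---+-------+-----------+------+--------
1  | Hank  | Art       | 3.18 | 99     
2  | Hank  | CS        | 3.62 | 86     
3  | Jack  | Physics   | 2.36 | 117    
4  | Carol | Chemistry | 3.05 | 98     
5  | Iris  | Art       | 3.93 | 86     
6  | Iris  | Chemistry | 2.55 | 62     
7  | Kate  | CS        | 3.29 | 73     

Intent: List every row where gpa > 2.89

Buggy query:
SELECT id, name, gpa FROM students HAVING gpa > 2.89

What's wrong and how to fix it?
Bug: This is a non-aggregate query (no GROUP BY, no aggregates), so in SQLite the HAVING clause is invalid here; a row-level condition belongs in WHERE

Fix: Use WHERE for row-level filtering

Corrected query:
SELECT id, name, gpa FROM students WHERE gpa > 2.89

Result:
id | name  | gpa 
---+-------+-----
1  | Hank  | 3.18
2  | Hank  | 3.62
4  | Carol | 3.05
5  | Iris  | 3.93
7  | Kate  | 3.29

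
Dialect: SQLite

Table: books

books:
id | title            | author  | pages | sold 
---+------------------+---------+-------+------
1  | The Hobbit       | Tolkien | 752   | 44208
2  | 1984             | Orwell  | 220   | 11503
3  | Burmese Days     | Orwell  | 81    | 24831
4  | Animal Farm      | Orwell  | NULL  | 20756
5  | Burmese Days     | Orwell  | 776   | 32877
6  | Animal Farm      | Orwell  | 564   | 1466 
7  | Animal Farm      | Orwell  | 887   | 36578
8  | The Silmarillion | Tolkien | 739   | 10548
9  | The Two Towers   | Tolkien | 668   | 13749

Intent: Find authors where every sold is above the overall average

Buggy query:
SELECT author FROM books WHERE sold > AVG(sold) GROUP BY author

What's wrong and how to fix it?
Bug: AVG() is an aggregate; it can't sit directly in WHERE

Fix: Use a subquery for AVG and a HAVING MIN(...) filter so the condition holds for every row in the group

Corrected query:
SELECT author FROM books GROUP BY author HAVING MIN(sold) > (SELECT AVG(sold) FROM books)

Result:
(no rows)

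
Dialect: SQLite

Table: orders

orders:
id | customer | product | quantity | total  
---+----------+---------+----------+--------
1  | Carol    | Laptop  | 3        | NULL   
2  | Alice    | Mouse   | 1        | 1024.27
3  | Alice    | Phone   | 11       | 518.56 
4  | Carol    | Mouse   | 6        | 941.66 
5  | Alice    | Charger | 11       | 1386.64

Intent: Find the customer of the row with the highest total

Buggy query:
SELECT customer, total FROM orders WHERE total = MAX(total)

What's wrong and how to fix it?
Bug: WHERE is evaluated per row; an aggregate over the whole table isn't defined there

Fix: Use a subquery: WHERE total = (SELECT MAX(total) FROM orders)

Corrected query:
SELECT customer, total FROM orders WHERE total = (SELECT MAX(total) FROM orders)

Result:
customer | total  
---------+--------
Alice    | 1386.64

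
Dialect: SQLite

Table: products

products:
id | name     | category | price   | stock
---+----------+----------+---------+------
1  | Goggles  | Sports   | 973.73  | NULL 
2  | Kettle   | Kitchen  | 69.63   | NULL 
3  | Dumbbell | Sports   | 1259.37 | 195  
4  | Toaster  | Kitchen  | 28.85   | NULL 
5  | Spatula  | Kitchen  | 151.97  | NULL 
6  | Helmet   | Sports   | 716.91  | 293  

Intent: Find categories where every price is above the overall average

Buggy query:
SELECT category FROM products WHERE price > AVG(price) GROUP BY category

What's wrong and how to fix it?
Bug: AVG() is an aggregate; it can't sit directly in WHERE

Fix: Use a subquery for AVG and a HAVING MIN(...) filter so the condition holds for every row in the group

Corrected query:
SELECT category FROM products GROUP BY category HAVING MIN(price) > (SELECT AVG(price) FROM products)

Result:
category
--------
Sports  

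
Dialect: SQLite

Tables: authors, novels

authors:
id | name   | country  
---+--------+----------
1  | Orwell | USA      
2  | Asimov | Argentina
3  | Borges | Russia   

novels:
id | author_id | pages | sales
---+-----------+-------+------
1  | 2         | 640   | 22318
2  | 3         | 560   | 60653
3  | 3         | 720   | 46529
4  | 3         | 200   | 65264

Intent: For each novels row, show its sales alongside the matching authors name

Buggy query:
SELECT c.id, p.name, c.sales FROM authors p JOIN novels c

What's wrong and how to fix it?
Bug: Missing join condition: each novels row is matched to all authors rows instead of just its own

Fix: Specify the join condition linking the foreign key to the parent id

Corrected query:
SELECT c.id, p.name, c.sales FROM authors p JOIN novels c ON c.author_id = p.id

Result:
id | name   | sales
---+--------+------
1  | Asimov | 22318
2  | Borges | 60653
3  | Borges | 46529
4  | Borges | 65264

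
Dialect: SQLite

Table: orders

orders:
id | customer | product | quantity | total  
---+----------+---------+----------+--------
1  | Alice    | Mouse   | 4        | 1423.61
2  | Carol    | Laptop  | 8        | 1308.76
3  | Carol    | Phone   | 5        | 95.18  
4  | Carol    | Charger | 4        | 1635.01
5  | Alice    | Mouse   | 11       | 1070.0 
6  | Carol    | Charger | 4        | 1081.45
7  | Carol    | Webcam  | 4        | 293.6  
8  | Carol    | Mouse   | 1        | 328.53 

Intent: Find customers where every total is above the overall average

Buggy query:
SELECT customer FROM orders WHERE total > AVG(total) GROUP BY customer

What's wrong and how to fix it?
Bug: WHERE evaluates per row before aggregation, so AVG() is unavailable

Fix: Use a subquery for AVG and a HAVING MIN(...) filter so the condition holds for every row in the group

Corrected query:
SELECT customer FROM orders GROUP BY customer HAVING MIN(total) > (SELECT AVG(total) FROM orders)

Result:
customer
--------
Alice   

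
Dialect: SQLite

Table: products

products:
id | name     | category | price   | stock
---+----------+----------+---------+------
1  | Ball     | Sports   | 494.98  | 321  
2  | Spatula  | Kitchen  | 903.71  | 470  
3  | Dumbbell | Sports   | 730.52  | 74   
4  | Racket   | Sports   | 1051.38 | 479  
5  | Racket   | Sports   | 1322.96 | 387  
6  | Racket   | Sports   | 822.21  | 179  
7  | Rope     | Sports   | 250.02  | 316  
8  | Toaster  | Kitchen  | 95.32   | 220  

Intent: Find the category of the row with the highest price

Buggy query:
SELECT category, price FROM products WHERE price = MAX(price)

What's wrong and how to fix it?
Bug: MAX(price) is an aggregate and cannot be used directly in WHERE

Fix: Use a subquery: WHERE price = (SELECT MAX(price) FROM products)

Corrected query:
SELECT category, price FROM products WHERE price = (SELECT MAX(price) FROM products)

Result:
category | price  
---------+--------
Sports   | 1322.96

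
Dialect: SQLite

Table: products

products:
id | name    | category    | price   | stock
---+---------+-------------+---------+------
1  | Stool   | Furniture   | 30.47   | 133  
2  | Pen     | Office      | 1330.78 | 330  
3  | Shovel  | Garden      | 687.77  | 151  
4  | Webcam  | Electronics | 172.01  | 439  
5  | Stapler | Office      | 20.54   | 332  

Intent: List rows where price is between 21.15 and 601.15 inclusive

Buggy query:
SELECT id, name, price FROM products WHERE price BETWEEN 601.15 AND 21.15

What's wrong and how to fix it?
Bug: BETWEEN expects the lower bound first; with 601.15 AND 21.15 the range is empty

Fix: Swap the bounds so the smaller value comes first

Corrected query:
SELECT id, name, price FROM products WHERE price BETWEEN 21.15 AND 601.15

Result:
id | name   | price 
---+--------+-------
1  | Stool  | 30.47 
4  | Webcam | 172.01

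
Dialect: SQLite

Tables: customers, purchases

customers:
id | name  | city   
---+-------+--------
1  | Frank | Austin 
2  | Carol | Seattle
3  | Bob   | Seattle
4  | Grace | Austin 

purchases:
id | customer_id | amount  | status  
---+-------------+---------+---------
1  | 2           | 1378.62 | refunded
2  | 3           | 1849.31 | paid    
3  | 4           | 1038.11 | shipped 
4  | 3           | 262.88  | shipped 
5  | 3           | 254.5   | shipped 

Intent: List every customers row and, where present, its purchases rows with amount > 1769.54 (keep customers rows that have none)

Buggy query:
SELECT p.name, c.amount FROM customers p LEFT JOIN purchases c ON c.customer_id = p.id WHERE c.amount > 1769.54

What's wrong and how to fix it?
Bug: A WHERE condition on the right-hand table after LEFT JOIN drops unmatched parents

Fix: Put 'c.amount > 1769.54' in the JOIN's ON clause instead of WHERE

Corrected query:
SELECT p.name, c.amount FROM customers p LEFT JOIN purchases c ON c.customer_id = p.id AND c.amount > 1769.54

Result:
name  | amount 
------+--------
Frank | NULL   
Carol | NULL   
Bob   | 1849.31
Grace | NULL   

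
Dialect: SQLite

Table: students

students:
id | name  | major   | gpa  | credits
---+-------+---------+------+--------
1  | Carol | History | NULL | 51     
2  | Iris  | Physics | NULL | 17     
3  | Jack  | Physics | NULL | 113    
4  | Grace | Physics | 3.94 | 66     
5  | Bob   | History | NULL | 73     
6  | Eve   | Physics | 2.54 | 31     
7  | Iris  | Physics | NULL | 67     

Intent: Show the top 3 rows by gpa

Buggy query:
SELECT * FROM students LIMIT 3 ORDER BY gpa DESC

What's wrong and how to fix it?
Bug: LIMIT must come after ORDER BY

Fix: Swap the clauses: ORDER BY first, then LIMIT

Corrected query:
SELECT * FROM students ORDER BY gpa DESC LIMIT 3

Result:
id | name  | major   | gpa  | credits
---+-------+---------+------+--------
4  | Grace | Physics | 3.94 | 66     
6  | Eve   | Physics | 2.54 | 31     
1  | Carol | History | NULL | 51     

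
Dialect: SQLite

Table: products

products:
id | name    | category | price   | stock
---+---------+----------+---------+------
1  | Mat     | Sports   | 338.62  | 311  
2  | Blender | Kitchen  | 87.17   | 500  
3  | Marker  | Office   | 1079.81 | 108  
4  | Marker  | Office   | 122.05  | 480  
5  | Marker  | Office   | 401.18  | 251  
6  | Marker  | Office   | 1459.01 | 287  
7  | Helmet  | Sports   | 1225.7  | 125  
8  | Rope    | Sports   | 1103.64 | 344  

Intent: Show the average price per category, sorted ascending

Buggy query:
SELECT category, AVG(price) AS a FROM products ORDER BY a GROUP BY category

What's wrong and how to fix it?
Bug: ORDER BY appears before GROUP BY; SQL clause order requires GROUP BY first

Fix: Move ORDER BY to the end, after GROUP BY

Corrected query:
SELECT category, AVG(price) AS a FROM products GROUP BY category ORDER BY a

Result:
category | a       
---------+---------
Kitchen  | 87.17   
Office   | 765.5125
Sports   | 889.32  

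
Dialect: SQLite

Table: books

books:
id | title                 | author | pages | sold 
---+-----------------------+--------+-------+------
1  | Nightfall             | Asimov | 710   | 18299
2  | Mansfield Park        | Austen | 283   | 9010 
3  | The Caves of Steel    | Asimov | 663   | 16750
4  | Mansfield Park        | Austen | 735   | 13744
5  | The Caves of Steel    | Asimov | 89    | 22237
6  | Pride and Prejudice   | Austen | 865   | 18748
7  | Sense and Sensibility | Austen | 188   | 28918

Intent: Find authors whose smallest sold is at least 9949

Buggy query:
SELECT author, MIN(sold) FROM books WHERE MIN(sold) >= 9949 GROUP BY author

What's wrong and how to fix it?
Bug: Aggregates like MIN are computed per group after WHERE runs

Fix: Replace WHERE with HAVING after the GROUP BY

Corrected query:
SELECT author, MIN(sold) FROM books GROUP BY author HAVING MIN(sold) >= 9949

Result:
author | MIN(sold)
-------+----------
Asimov | 16750    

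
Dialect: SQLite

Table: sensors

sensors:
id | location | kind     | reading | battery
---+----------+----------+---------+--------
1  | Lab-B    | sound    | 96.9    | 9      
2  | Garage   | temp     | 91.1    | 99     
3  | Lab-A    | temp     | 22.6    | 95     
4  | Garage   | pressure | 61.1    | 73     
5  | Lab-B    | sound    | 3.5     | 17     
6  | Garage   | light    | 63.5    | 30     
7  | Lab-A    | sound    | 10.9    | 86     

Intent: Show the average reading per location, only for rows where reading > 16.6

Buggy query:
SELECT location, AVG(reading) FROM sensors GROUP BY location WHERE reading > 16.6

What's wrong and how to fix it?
Bug: WHERE cannot follow GROUP BY

Fix: Move the WHERE clause before GROUP BY

Corrected query:
SELECT location, AVG(reading) FROM sensors WHERE reading > 16.6 GROUP BY location

Result:
location | AVG(reading)
---------+-------------
Garage   | 71.9        
Lab-A    | 22.6        
Lab-B    | 96.9        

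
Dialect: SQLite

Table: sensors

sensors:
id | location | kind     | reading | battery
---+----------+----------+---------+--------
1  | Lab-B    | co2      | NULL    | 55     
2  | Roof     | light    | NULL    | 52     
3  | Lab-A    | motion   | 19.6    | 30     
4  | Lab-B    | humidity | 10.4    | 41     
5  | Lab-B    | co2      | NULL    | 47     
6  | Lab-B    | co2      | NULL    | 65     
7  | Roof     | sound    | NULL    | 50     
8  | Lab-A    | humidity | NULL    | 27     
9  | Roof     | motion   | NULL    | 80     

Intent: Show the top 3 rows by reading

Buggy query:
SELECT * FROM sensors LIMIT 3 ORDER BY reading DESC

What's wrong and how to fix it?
Bug: LIMIT must come after ORDER BY

Fix: Swap the clauses: ORDER BY first, then LIMIT

Corrected query:
SELECT * FROM sensors ORDER BY reading DESC LIMIT 3

Result:
id | location | kind     | reading | battery
---+----------+----------+---------+--------
3  | Lab-A    | motion   | 19.6    | 30     
4  | Lab-B    | humidity | 10.4    | 41     
1  | Lab-B    | co2      | NULL    | 55     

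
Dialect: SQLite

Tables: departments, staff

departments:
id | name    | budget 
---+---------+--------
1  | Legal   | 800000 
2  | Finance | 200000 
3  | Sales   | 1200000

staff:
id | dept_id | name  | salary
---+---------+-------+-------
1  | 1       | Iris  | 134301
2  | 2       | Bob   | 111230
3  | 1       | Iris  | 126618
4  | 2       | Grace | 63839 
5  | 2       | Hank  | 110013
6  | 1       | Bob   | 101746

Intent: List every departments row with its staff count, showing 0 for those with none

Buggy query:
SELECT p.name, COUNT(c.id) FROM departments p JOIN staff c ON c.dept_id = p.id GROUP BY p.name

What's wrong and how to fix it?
Bug: An inner join excludes parents with zero children

Fix: Switch to LEFT JOIN to retain unmatched parent rows

Corrected query:
SELECT p.name, COUNT(c.id) FROM departments p LEFT JOIN staff c ON c.dept_id = p.id GROUP BY p.name

Result:
name    | COUNT(c.id)
--------+------------
Finance | 3          
Legal   | 3          
Sales   | 0          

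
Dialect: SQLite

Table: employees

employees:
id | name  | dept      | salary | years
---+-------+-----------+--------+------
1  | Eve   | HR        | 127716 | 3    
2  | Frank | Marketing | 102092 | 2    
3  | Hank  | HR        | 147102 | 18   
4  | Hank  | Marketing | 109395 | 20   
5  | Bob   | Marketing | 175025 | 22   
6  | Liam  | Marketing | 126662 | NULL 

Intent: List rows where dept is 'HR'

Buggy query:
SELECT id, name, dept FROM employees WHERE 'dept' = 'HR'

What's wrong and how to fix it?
Bug: Single quotes denote string literals in SQL; the column name is being compared as a constant string

Fix: Remove the quotes around the column name (or use double quotes for an identifier)

Corrected query:
SELECT id, name, dept FROM employees WHERE dept = 'HR'

Result:
id | name | dept
---+------+-----
1  | Eve  | HR  
3  | Hank | HR  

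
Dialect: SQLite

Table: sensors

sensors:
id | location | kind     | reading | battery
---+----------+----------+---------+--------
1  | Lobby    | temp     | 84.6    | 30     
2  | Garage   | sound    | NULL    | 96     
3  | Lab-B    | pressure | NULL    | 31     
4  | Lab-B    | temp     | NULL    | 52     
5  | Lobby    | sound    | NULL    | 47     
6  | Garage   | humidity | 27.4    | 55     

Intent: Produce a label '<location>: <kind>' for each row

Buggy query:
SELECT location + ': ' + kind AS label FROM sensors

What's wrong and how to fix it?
Bug: SQLite uses || for string concatenation; + coerces text to numbers (yielding 0)

Fix: Replace + with || to concatenate text

Corrected query:
SELECT location || ': ' || kind AS label FROM sensors

Result:
label           
----------------
Lobby: temp     
Garage: sound   
Lab-B: pressure 
Lab-B: temp     
Lobby: sound    
Garage: humidity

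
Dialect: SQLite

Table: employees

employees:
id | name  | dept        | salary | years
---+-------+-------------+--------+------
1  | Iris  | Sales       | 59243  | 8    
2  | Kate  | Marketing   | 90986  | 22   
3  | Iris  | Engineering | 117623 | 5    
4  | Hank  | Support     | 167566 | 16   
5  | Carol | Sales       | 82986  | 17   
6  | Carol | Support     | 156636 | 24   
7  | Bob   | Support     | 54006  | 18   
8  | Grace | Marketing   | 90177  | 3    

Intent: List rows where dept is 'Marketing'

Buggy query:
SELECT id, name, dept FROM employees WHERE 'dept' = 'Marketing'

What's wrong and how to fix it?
Bug: Single quotes denote string literals in SQL; the column name is being compared as a constant string

Fix: Remove the quotes around the column name (or use double quotes for an identifier)

Corrected query:
SELECT id, name, dept FROM employees WHERE dept = 'Marketing'

Result:
id | name  | dept     
---+-------+----------
2  | Kate  | Marketing
8  | Grace | Marketing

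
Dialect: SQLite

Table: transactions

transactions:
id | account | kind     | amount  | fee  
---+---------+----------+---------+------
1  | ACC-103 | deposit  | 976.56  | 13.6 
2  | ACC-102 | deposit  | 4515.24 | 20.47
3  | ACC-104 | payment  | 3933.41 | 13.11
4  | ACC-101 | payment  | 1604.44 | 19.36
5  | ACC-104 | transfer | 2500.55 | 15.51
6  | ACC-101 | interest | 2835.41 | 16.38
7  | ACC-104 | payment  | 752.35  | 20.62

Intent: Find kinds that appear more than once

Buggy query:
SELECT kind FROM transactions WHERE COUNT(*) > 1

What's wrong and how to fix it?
Bug: WHERE can't reference COUNT(*); aggregates are computed after WHERE

Fix: GROUP BY kind, then filter groups with HAVING COUNT(*) > 1

Corrected query:
SELECT kind FROM transactions GROUP BY kind HAVING COUNT(*) > 1

Result:
kind   
-------
deposit
payment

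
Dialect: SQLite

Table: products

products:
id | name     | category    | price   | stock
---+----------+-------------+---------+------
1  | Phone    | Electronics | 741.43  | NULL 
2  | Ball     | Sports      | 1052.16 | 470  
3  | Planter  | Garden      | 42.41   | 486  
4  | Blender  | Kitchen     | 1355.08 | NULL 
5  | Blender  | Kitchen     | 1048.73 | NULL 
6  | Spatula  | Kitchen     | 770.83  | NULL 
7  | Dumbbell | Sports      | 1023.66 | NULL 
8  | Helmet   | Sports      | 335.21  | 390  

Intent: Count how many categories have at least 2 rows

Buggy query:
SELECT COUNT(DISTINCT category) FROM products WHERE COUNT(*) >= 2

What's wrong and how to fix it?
Bug: COUNT(*) cannot appear in WHERE; the per-group count doesn't exist yet

Fix: Use a subquery that GROUPs and filters with HAVING, then count its rows

Corrected query:
SELECT COUNT(*) FROM (SELECT category FROM products GROUP BY category HAVING COUNT(*) >= 2)

Result:
COUNT(*)
--------
2       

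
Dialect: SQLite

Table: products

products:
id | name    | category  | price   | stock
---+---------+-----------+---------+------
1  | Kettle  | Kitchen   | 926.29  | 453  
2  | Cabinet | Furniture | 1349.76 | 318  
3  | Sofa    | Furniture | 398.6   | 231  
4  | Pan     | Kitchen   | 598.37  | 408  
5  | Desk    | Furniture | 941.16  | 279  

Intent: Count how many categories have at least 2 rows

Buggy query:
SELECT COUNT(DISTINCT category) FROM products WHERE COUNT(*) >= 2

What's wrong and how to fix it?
Bug: WHERE filters individual rows, not groups, so a group-level COUNT is invalid there

Fix: Use a subquery that GROUPs and filters with HAVING, then count its rows

Corrected query:
SELECT COUNT(*) FROM (SELECT category FROM products GROUP BY category HAVING COUNT(*) >= 2)

Result:
COUNT(*)
--------
2       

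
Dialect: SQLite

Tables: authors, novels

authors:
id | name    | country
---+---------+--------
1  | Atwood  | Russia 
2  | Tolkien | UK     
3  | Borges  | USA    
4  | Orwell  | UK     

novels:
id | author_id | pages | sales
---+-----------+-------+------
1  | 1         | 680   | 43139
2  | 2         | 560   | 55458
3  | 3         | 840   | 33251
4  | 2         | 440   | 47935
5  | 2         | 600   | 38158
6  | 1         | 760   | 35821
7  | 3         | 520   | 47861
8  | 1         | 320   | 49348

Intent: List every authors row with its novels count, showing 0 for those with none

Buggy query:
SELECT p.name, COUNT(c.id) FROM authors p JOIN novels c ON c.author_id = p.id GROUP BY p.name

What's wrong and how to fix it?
Bug: INNER JOIN drops authors rows that have no matching novels rows

Fix: Switch to LEFT JOIN to retain unmatched parent rows

Corrected query:
SELECT p.name, COUNT(c.id) FROM authors p LEFT JOIN novels c ON c.author_id = p.id GROUP BY p.name

Result:
name    | COUNT(c.id)
--------+------------
Atwood  | 3          
Borges  | 2          
Orwell  | 0          
Tolkien | 3          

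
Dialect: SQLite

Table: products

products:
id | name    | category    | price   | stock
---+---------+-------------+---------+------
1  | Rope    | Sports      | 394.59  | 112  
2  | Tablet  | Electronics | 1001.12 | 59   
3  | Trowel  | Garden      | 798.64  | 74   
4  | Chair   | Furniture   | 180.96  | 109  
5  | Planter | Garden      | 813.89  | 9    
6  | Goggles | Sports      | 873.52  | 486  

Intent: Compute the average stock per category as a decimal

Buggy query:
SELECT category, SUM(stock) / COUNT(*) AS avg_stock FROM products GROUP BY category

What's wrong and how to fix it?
Bug: Both operands are integers, so '/' performs integer division and truncates

Fix: Cast one side to REAL so the division keeps the fractional part

Corrected query:
SELECT category, SUM(stock) * 1.0 / COUNT(*) AS avg_stock FROM products GROUP BY category

Result:
category    | avg_stock
------------+----------
Electronics | 59       
Furniture   | 109      
Garden      | 41.5     
Sports      | 299      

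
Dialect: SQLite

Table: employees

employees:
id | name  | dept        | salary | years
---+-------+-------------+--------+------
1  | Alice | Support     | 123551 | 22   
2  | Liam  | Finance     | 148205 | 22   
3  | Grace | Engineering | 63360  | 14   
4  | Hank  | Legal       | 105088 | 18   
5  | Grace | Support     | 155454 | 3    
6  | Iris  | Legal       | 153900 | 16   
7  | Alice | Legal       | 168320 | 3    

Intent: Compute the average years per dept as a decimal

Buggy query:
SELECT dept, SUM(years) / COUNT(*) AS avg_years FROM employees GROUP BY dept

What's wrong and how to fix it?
Bug: Both operands are integers, so '/' performs integer division and truncates

Fix: Cast one side to REAL so the division keeps the fractional part

Corrected query:
SELECT dept, SUM(years) * 1.0 / COUNT(*) AS avg_years FROM employees GROUP BY dept

Result:
dept        | avg_years
------------+----------
Engineering | 14       
Finance     | 22       
Legal       | 12.333333
Support     | 12.5     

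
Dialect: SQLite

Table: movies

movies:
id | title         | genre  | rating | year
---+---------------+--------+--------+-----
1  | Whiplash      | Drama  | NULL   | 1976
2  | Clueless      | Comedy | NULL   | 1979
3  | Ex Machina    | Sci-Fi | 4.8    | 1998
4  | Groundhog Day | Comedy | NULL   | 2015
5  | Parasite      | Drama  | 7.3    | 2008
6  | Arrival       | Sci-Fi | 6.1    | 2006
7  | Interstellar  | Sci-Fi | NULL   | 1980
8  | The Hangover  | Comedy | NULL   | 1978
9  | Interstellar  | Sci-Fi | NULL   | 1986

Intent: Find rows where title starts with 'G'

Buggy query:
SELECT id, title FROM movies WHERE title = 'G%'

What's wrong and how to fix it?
Bug: Wildcards only work with LIKE; '=' treats '%' as a literal character

Fix: Use LIKE for wildcard pattern matching

Corrected query:
SELECT id, title FROM movies WHERE title LIKE 'G%'

Result:
id | title        
---+--------------
4  | Groundhog Day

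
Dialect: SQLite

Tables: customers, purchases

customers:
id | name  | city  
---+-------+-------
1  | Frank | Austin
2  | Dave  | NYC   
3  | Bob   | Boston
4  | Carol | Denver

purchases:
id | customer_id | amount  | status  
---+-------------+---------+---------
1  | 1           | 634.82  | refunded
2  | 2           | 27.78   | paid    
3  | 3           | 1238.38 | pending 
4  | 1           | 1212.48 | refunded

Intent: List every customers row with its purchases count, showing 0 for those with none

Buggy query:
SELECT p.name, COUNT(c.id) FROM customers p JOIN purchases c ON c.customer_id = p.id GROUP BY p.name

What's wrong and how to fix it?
Bug: INNER JOIN drops customers rows that have no matching purchases rows

Fix: Switch to LEFT JOIN to retain unmatched parent rows

Corrected query:
SELECT p.name, COUNT(c.id) FROM customers p LEFT JOIN purchases c ON c.customer_id = p.id GROUP BY p.name

Result:
name  | COUNT(c.id)
------+------------
Bob   | 1          
Carol | 0          
Dave  | 1          
Frank | 2          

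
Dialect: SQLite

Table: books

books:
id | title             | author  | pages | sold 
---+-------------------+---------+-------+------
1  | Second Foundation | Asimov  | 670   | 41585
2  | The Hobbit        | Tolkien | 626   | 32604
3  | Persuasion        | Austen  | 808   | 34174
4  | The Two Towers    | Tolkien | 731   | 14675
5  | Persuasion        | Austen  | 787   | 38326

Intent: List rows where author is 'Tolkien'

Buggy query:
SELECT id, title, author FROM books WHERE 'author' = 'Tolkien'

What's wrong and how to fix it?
Bug: 'author' in single quotes is a string literal, not the column; the comparison is literal-vs-literal and never true

Fix: Reference the column as author without single quotes

Corrected query:
SELECT id, title, author FROM books WHERE author = 'Tolkien'

Result:
id | title          | author 
---+----------------+--------
2  | The Hobbit     | Tolkien
4  | The Two Towers | Tolkien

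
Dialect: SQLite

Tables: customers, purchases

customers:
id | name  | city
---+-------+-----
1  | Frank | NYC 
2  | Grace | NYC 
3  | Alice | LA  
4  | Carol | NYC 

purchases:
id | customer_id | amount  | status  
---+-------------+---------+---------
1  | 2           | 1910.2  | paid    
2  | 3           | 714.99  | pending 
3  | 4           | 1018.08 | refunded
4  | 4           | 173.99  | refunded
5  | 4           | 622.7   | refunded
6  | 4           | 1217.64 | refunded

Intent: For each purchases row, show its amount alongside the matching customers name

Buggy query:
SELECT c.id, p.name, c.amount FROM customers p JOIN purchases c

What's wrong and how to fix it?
Bug: Missing join condition: each purchases row is matched to all customers rows instead of just its own

Fix: Specify the join condition linking the foreign key to the parent id

Corrected query:
SELECT c.id, p.name, c.amount FROM customers p JOIN purchases c ON c.customer_id = p.id

Result:
id | name  | amount 
---+-------+--------
1  | Grace | 1910.2 
2  | Alice | 714.99 
3  | Carol | 1018.08
4  | Carol | 173.99 
5  | Carol | 622.7  
6  | Carol | 1217.64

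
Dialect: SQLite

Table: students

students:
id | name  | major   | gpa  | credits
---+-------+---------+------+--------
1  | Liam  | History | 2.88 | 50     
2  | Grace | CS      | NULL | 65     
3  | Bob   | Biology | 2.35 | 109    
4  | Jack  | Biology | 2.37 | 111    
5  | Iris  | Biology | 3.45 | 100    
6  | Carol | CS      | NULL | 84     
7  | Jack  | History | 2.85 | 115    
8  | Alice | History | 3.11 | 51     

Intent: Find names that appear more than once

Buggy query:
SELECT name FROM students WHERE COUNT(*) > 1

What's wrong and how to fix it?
Bug: COUNT(*) is an aggregate and cannot be used in WHERE

Fix: GROUP BY name, then filter groups with HAVING COUNT(*) > 1

Corrected query:
SELECT name FROM students GROUP BY name HAVING COUNT(*) > 1

Result:
name
----
Jack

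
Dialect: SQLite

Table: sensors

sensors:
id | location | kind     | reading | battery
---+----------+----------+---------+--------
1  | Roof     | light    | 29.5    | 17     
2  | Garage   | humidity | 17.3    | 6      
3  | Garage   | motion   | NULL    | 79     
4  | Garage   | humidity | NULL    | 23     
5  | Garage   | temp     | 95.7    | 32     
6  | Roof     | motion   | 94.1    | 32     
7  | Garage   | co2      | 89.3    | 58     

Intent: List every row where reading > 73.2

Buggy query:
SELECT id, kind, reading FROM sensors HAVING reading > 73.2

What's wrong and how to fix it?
Bug: This is a non-aggregate query (no GROUP BY, no aggregates), so in SQLite the HAVING clause is invalid here; a row-level condition belongs in WHERE

Fix: Use WHERE for row-level filtering

Corrected query:
SELECT id, kind, reading FROM sensors WHERE reading > 73.2

Result:
id | kind   | reading
---+--------+--------
5  | temp   | 95.7   
6  | motion | 94.1   
7  | co2    | 89.3   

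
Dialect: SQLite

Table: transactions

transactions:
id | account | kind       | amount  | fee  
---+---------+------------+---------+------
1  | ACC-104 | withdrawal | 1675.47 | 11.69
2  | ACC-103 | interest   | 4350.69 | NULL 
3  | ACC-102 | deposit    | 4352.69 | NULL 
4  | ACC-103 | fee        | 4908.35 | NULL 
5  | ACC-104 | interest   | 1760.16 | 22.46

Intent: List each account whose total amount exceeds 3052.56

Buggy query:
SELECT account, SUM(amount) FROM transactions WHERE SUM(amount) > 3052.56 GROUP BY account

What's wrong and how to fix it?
Bug: SUM(amount) is an aggregate, but WHERE filters rows before aggregation

Fix: Move the aggregate condition to a HAVING clause

Corrected query:
SELECT account, SUM(amount) FROM transactions GROUP BY account HAVING SUM(amount) > 3052.56

Result:
account | SUM(amount)
--------+------------
ACC-102 | 4352.69    
ACC-103 | 9259.04    
ACC-104 | 3435.63    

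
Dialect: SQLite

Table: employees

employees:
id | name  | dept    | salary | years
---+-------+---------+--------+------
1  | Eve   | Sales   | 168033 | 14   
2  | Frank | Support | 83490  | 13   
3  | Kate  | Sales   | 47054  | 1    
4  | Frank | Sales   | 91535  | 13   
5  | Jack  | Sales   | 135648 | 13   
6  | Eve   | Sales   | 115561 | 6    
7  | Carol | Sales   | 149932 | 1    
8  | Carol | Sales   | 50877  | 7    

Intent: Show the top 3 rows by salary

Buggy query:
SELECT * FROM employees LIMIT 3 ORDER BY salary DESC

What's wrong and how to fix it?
Bug: LIMIT must come after ORDER BY

Fix: Swap the clauses: ORDER BY first, then LIMIT

Corrected query:
SELECT * FROM employees ORDER BY salary DESC LIMIT 3

Result:
id | name  | dept  | salary | years
---+-------+-------+--------+------
1  | Eve   | Sales | 168033 | 14   
7  | Carol | Sales | 149932 | 1    
5  | Jack  | Sales | 135648 | 13   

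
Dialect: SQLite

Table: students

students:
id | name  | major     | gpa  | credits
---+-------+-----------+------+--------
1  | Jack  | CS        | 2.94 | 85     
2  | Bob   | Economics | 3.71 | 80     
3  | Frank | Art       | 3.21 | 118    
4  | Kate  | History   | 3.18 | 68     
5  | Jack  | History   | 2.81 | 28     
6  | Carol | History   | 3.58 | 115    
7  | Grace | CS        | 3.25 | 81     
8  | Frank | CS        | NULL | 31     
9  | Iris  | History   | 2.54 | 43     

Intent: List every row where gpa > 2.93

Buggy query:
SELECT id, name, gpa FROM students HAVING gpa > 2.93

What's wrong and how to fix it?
Bug: HAVING filters the output of aggregation, but this query has no GROUP BY and no aggregate functions, so SQLite rejects it (HAVING clause on a non-aggregate query); the condition here is per row

Fix: Use WHERE for row-level filtering

Corrected query:
SELECT id, name, gpa FROM students WHERE gpa > 2.93

Result:
id | name  | gpa 
---+-------+-----
1  | Jack  | 2.94
2  | Bob   | 3.71
3  | Frank | 3.21
4  | Kate  | 3.18
6  | Carol | 3.58
7  | Grace | 3.25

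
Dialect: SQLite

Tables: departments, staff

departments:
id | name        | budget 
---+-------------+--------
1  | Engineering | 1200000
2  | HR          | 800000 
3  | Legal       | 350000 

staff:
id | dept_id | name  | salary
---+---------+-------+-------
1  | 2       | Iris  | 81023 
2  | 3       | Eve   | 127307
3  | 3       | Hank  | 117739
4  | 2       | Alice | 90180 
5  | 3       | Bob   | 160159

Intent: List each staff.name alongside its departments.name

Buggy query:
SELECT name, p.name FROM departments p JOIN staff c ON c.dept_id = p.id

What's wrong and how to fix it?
Bug: 'name' exists in both joined tables, so the database can't tell which one is meant

Fix: Qualify the column with its table alias (c.name)

Corrected query:
SELECT c.name, p.name FROM departments p JOIN staff c ON c.dept_id = p.id

Result:
name  | name 
------+------
Iris  | HR   
Eve   | Legal
Hank  | Legal
Alice | HR   
Bob   | Legal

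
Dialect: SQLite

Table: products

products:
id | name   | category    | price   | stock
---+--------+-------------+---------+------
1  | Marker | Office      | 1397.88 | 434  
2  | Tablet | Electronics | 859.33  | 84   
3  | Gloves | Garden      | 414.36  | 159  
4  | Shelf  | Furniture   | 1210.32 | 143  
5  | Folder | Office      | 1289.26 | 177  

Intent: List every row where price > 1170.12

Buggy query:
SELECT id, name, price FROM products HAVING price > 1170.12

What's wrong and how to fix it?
Bug: HAVING filters the output of aggregation, but this query has no GROUP BY and no aggregate functions, so SQLite rejects it (HAVING clause on a non-aggregate query); the condition here is per row

Fix: Use WHERE for row-level filtering

Corrected query:
SELECT id, name, price FROM products WHERE price > 1170.12

Result:
id | name   | price  
---+--------+--------
1  | Marker | 1397.88
4  | Shelf  | 1210.32
5  | Folder | 1289.26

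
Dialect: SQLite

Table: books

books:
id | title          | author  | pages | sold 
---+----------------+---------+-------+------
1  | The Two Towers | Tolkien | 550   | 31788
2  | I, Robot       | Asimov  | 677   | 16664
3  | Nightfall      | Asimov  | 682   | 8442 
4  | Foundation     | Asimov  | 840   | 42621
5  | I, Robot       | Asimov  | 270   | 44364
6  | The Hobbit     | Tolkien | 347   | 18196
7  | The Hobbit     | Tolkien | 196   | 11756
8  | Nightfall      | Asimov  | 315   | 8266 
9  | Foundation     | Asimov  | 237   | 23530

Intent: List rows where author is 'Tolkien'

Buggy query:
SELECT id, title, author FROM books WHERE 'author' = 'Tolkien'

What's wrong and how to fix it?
Bug: Single quotes denote string literals in SQL; the column name is being compared as a constant string

Fix: Reference the column as author without single quotes

Corrected query:
SELECT id, title, author FROM books WHERE author = 'Tolkien'

Result:
id | title          | author 
---+----------------+--------
1  | The Two Towers | Tolkien
6  | The Hobbit     | Tolkien
7  | The Hobbit     | Tolkien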